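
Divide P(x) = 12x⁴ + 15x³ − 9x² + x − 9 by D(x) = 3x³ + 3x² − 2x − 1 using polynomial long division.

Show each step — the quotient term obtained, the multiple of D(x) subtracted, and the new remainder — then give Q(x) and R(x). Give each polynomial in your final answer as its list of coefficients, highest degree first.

Step 1: lead(12x⁴ + 15x³ − 9x² + x − 9) ÷ lead(D) = 12x⁴ ÷ 3x³ = 4x. Subtract (4x)·D = 12x⁴ + 12x³ − 8x² − 4x. Remainder: 3x³ − x² + 5x − 9.
Step 2: lead(3x³ − x² + 5x − 9) ÷ lead(D) = 3x³ ÷ 3x³ = 1. Subtract (1)·D = 3x³ + 3x² − 2x − 1. Remainder: −4x² + 7x − 8.

Q = [4, 1]; R = [-4, 7, -8]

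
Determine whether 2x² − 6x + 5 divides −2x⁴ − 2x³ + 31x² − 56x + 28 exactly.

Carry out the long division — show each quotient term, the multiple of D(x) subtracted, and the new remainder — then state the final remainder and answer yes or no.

R(x) = −2, so D(x) is not a factor of P(x). no

Step 1: lead(−2x⁴ − 2x³ + 31x² − 56x + 28) ÷ lead(D) = −2x⁴ ÷ 2x² = −x². Subtract (−x²)·D = −2x⁴ + 6x³ − 5x². Remainder: −8x³ + 36x² − 56x + 28.
Step 2: lead(−8x³ + 36x² − 56x + 28) ÷ lead(D) = −8x³ ÷ 2x² = −4x. Subtract (−4x)·D = −8x³ + 24x² − 20x. Remainder: 12x² − 36x + 28.
Step 3: lead(12x² − 36x + 28) ÷ lead(D) = 12x² ÷ 2x² = 6. Subtract (6)·D = 12x² − 36x + 30. Remainder: −2.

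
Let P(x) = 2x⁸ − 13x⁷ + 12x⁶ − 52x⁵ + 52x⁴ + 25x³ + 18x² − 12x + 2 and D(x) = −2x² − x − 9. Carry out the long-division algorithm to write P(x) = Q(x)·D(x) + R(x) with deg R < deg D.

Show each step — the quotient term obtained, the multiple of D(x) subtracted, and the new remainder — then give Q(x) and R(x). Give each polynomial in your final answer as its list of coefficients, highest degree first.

Step 1: lead(2x⁸ − 13x⁷ + 12x⁶ − 52x⁵ + 52x⁴ + 25x³ + 18x² − 12x + 2) ÷ lead(D) = 2x⁸ ÷ −2x² = −x⁶. Subtract (−x⁶)·D = 2x⁸ + x⁷ + 9x⁶. Remainder: −14x⁷ + 3x⁶ − 52x⁵ + 52x⁴ + 25x³ + 18x² − 12x + 2.
Step 2: lead(−14x⁷ + 3x⁶ − 52x⁵ + 52x⁴ + 25x³ + 18x² − 12x + 2) ÷ lead(D) = −14x⁷ ÷ −2x² = 7x⁵. Subtract (7x⁵)·D = −14x⁷ − 7x⁶ − 63x⁵. Remainder: 10x⁶ + 11x⁵ + 52x⁴ + 25x³ + 18x² − 12x + 2.
Step 3: lead(10x⁶ + 11x⁵ + 52x⁴ + 25x³ + 18x² − 12x + 2) ÷ lead(D) = 10x⁶ ÷ −2x² = −5x⁴. Subtract (−5x⁴)·D = 10x⁶ + 5x⁵ + 45x⁴. Remainder: 6x⁵ + 7x⁴ + 25x³ + 18x² − 12x + 2.
Step 4: lead(6x⁵ + 7x⁴ + 25x³ + 18x² − 12x + 2) ÷ lead(D) = 6x⁵ ÷ −2x² = −3x³. Subtract (−3x³)·D = 6x⁵ + 3x⁴ + 27x³. Remainder: 4x⁴ − 2x³ + 18x² − 12x + 2.
Step 5: lead(4x⁴ − 2x³ + 18x² − 12x + 2) ÷ lead(D) = 4x⁴ ÷ −2x² = −2x². Subtract (−2x²)·D = 4x⁴ + 2x³ + 18x². Remainder: −4x³ − 12x + 2.
Step 6: lead(−4x³ − 12x + 2) ÷ lead(D) = −4x³ ÷ −2x² = 2x. Subtract (2x)·D = −4x³ − 2x² − 18x. Remainder: 2x² + 6x + 2.
Step 7: lead(2x² + 6x + 2) ÷ lead(D) = 2x² ÷ −2x² = −1. Subtract (−1)·D = 2x² + x + 9. Remainder: 5x − 7.

Q = [-1, 7, -5, -3, -2, 2, -1]; R = [5, -7]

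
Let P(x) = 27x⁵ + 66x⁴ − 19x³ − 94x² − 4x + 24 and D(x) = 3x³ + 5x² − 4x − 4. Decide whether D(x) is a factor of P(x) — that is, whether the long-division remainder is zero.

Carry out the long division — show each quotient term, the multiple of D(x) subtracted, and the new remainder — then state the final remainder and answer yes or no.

R(x) = 0, so D(x) is a factor of P(x). yes

Step 1: lead(27x⁵ + 66x⁴ − 19x³ − 94x² − 4x + 24) ÷ lead(D) = 27x⁵ ÷ 3x³ = 9x². Subtract (9x²)·D = 27x⁵ + 45x⁴ − 36x³ − 36x². Remainder: 21x⁴ + 17x³ − 58x² − 4x + 24.
Step 2: lead(21x⁴ + 17x³ − 58x² − 4x + 24) ÷ lead(D) = 21x⁴ ÷ 3x³ = 7x. Subtract (7x)·D = 21x⁴ + 35x³ − 28x² − 28x. Remainder: −18x³ − 30x² + 24x + 24.
Step 3: lead(−18x³ − 30x² + 24x + 24) ÷ lead(D) = −18x³ ÷ 3x³ = −6. Subtract (−6)·D = −18x³ − 30x² + 24x + 24. Remainder: 0.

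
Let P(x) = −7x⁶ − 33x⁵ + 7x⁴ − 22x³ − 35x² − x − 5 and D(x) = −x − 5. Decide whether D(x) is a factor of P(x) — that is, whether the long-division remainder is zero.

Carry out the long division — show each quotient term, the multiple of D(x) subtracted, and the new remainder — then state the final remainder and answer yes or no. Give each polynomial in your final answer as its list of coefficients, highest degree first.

R = [0], so D(x) is a factor of P(x). yes

Step 1: lead(−7x⁶ − 33x⁵ + 7x⁴ − 22x³ − 35x² − x − 5) ÷ lead(D) = −7x⁶ ÷ −x = 7x⁵. Subtract (7x⁵)·D = −7x⁶ − 35x⁵. Remainder: 2x⁵ + 7x⁴ − 22x³ − 35x² − x − 5.
Step 2: lead(2x⁵ + 7x⁴ − 22x³ − 35x² − x − 5) ÷ lead(D) = 2x⁵ ÷ −x = −2x⁴. Subtract (−2x⁴)·D = 2x⁵ + 10x⁴. Remainder: −3x⁴ − 22x³ − 35x² − x − 5.
Step 3: lead(−3x⁴ − 22x³ − 35x² − x − 5) ÷ lead(D) = −3x⁴ ÷ −x = 3x³. Subtract (3x³)·D = −3x⁴ − 15x³. Remainder: −7x³ − 35x² − x − 5.
Step 4: lead(−7x³ − 35x² − x − 5) ÷ lead(D) = −7x³ ÷ −x = 7x². Subtract (7x²)·D = −7x³ − 35x². Remainder: −x − 5.
Step 5: lead(−x − 5) ÷ lead(D) = −x ÷ −x = 1. Subtract (1)·D = −x − 5. Remainder: 0.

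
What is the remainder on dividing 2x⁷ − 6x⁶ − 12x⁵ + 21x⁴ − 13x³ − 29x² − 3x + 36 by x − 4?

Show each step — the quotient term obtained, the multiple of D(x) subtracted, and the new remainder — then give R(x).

Step 1: lead(2x⁷ − 6x⁶ − 12x⁵ + 21x⁴ − 13x³ − 29x² − 3x + 36) ÷ lead(D) = 2x⁷ ÷ x = 2x⁶. Subtract (2x⁶)·D = 2x⁷ − 8x⁶. Remainder: 2x⁶ − 12x⁵ + 21x⁴ − 13x³ − 29x² − 3x + 36.
Step 2: lead(2x⁶ − 12x⁵ + 21x⁴ − 13x³ − 29x² − 3x + 36) ÷ lead(D) = 2x⁶ ÷ x = 2x⁵. Subtract (2x⁵)·D = 2x⁶ − 8x⁵. Remainder: −4x⁵ + 21x⁴ − 13x³ − 29x² − 3x + 36.
Step 3: lead(−4x⁵ + 21x⁴ − 13x³ − 29x² − 3x + 36) ÷ lead(D) = −4x⁵ ÷ x = −4x⁴. Subtract (−4x⁴)·D = −4x⁵ + 16x⁴. Remainder: 5x⁴ − 13x³ − 29x² − 3x + 36.
Step 4: lead(5x⁴ − 13x³ − 29x² − 3x + 36) ÷ lead(D) = 5x⁴ ÷ x = 5x³. Subtract (5x³)·D = 5x⁴ − 20x³. Remainder: 7x³ − 29x² − 3x + 36.
Step 5: lead(7x³ − 29x² − 3x + 36) ÷ lead(D) = 7x³ ÷ x = 7x². Subtract (7x²)·D = 7x³ − 28x². Remainder: −x² − 3x + 36.
Step 6: lead(−x² − 3x + 36) ÷ lead(D) = −x² ÷ x = −x. Subtract (−x)·D = −x² + 4x. Remainder: −7x + 36.
Step 7: lead(−7x + 36) ÷ lead(D) = −7x ÷ x = −7. Subtract (−7)·D = −7x + 28. Remainder: 8.

R(x) = 8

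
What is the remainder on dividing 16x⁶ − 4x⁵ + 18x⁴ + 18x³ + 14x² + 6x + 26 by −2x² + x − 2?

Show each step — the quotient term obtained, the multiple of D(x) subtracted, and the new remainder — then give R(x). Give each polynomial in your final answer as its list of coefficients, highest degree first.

R = [-1, 8]

Step 1: lead(16x⁶ − 4x⁵ + 18x⁴ + 18x³ + 14x² + 6x + 26) ÷ lead(D) = 16x⁶ ÷ −2x² = −8x⁴. Subtract (−8x⁴)·D = 16x⁶ − 8x⁵ + 16x⁴. Remainder: 4x⁵ + 2x⁴ + 18x³ + 14x² + 6x + 26.
Step 2: lead(4x⁵ + 2x⁴ + 18x³ + 14x² + 6x + 26) ÷ lead(D) = 4x⁵ ÷ −2x² = −2x³. Subtract (−2x³)·D = 4x⁵ − 2x⁴ + 4x³. Remainder: 4x⁴ + 14x³ + 14x² + 6x + 26.
Step 3: lead(4x⁴ + 14x³ + 14x² + 6x + 26) ÷ lead(D) = 4x⁴ ÷ −2x² = −2x². Subtract (−2x²)·D = 4x⁴ − 2x³ + 4x². Remainder: 16x³ + 10x² + 6x + 26.
Step 4: lead(16x³ + 10x² + 6x + 26) ÷ lead(D) = 16x³ ÷ −2x² = −8x. Subtract (−8x)·D = 16x³ − 8x² + 16x. Remainder: 18x² − 10x + 26.
Step 5: lead(18x² − 10x + 26) ÷ lead(D) = 18x² ÷ −2x² = −9. Subtract (−9)·D = 18x² − 9x + 18. Remainder: −x + 8.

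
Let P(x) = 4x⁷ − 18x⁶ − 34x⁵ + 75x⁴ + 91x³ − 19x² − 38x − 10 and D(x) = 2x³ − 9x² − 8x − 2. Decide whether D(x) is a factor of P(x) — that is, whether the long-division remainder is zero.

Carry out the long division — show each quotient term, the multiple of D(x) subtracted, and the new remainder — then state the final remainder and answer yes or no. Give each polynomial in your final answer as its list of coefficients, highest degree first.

R = [0], so D(x) is a factor of P(x). yes

Step 1: lead(4x⁷ − 18x⁶ − 34x⁵ + 75x⁴ + 91x³ − 19x² − 38x − 10) ÷ lead(D) = 4x⁷ ÷ 2x³ = 2x⁴. Subtract (2x⁴)·D = 4x⁷ − 18x⁶ − 16x⁵ − 4x⁴. Remainder: −18x⁵ + 79x⁴ + 91x³ − 19x² − 38x − 10.
Step 2: lead(−18x⁵ + 79x⁴ + 91x³ − 19x² − 38x − 10) ÷ lead(D) = −18x⁵ ÷ 2x³ = −9x². Subtract (−9x²)·D = −18x⁵ + 81x⁴ + 72x³ + 18x². Remainder: −2x⁴ + 19x³ − 37x² − 38x − 10.
Step 3: lead(−2x⁴ + 19x³ − 37x² − 38x − 10) ÷ lead(D) = −2x⁴ ÷ 2x³ = −x. Subtract (−x)·D = −2x⁴ + 9x³ + 8x² + 2x. Remainder: 10x³ − 45x² − 40x − 10.
Step 4: lead(10x³ − 45x² − 40x − 10) ÷ lead(D) = 10x³ ÷ 2x³ = 5. Subtract (5)·D = 10x³ − 45x² − 40x − 10. Remainder: 0.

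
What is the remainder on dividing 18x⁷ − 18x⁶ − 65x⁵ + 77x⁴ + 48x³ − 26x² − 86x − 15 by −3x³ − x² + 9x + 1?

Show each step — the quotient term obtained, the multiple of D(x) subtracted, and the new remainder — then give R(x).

Step 1: lead(18x⁷ − 18x⁶ − 65x⁵ + 77x⁴ + 48x³ − 26x² − 86x − 15) ÷ lead(D) = 18x⁷ ÷ −3x³ = −6x⁴. Subtract (−6x⁴)·D = 18x⁷ + 6x⁶ − 54x⁵ − 6x⁴. Remainder: −24x⁶ − 11x⁵ + 83x⁴ + 48x³ − 26x² − 86x − 15.
Step 2: lead(−24x⁶ − 11x⁵ + 83x⁴ + 48x³ − 26x² − 86x − 15) ÷ lead(D) = −24x⁶ ÷ −3x³ = 8x³. Subtract (8x³)·D = −24x⁶ − 8x⁵ + 72x⁴ + 8x³. Remainder: −3x⁵ + 11x⁴ + 40x³ − 26x² − 86x − 15.
Step 3: lead(−3x⁵ + 11x⁴ + 40x³ − 26x² − 86x − 15) ÷ lead(D) = −3x⁵ ÷ −3x³ = x². Subtract (x²)·D = −3x⁵ − x⁴ + 9x³ + x². Remainder: 12x⁴ + 31x³ − 27x² − 86x − 15.
Step 4: lead(12x⁴ + 31x³ − 27x² − 86x − 15) ÷ lead(D) = 12x⁴ ÷ −3x³ = −4x. Subtract (−4x)·D = 12x⁴ + 4x³ − 36x² − 4x. Remainder: 27x³ + 9x² − 82x − 15.
Step 5: lead(27x³ + 9x² − 82x − 15) ÷ lead(D) = 27x³ ÷ −3x³ = −9. Subtract (−9)·D = 27x³ + 9x² − 81x − 9. Remainder: −x − 6.

R(x) = −x − 6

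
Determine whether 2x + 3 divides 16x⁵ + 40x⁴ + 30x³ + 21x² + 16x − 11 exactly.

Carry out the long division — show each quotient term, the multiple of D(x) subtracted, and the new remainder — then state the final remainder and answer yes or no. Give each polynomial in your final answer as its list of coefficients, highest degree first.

R = [-8], so D(x) is not a factor of P(x). no

Step 1: lead(16x⁵ + 40x⁴ + 30x³ + 21x² + 16x − 11) ÷ lead(D) = 16x⁵ ÷ 2x = 8x⁴. Subtract (8x⁴)·D = 16x⁵ + 24x⁴. Remainder: 16x⁴ + 30x³ + 21x² + 16x − 11.
Step 2: lead(16x⁴ + 30x³ + 21x² + 16x − 11) ÷ lead(D) = 16x⁴ ÷ 2x = 8x³. Subtract (8x³)·D = 16x⁴ + 24x³. Remainder: 6x³ + 21x² + 16x − 11.
Step 3: lead(6x³ + 21x² + 16x − 11) ÷ lead(D) = 6x³ ÷ 2x = 3x². Subtract (3x²)·D = 6x³ + 9x². Remainder: 12x² + 16x − 11.
Step 4: lead(12x² + 16x − 11) ÷ lead(D) = 12x² ÷ 2x = 6x. Subtract (6x)·D = 12x² + 18x. Remainder: −2x − 11.
Step 5: lead(−2x − 11) ÷ lead(D) = −2x ÷ 2x = −1. Subtract (−1)·D = −2x − 3. Remainder: −8.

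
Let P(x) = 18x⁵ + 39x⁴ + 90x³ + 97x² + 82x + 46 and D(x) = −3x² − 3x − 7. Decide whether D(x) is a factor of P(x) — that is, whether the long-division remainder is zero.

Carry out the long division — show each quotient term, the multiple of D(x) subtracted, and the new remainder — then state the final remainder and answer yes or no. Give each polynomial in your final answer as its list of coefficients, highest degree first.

Step 1: lead(18x⁵ + 39x⁴ + 90x³ + 97x² + 82x + 46) ÷ lead(D) = 18x⁵ ÷ −3x² = −6x³. Subtract (−6x³)·D = 18x⁵ + 18x⁴ + 42x³. Remainder: 21x⁴ + 48x³ + 97x² + 82x + 46.
Step 2: lead(21x⁴ + 48x³ + 97x² + 82x + 46) ÷ lead(D) = 21x⁴ ÷ −3x² = −7x². Subtract (−7x²)·D = 21x⁴ + 21x³ + 49x². Remainder: 27x³ + 48x² + 82x + 46.
Step 3: lead(27x³ + 48x² + 82x + 46) ÷ lead(D) = 27x³ ÷ −3x² = −9x. Subtract (−9x)·D = 27x³ + 27x² + 63x. Remainder: 21x² + 19x + 46.
Step 4: lead(21x² + 19x + 46) ÷ lead(D) = 21x² ÷ −3x² = −7. Subtract (−7)·D = 21x² + 21x + 49. Remainder: −2x − 3.

R = [-2, -3], so D(x) is not a factor of P(x). no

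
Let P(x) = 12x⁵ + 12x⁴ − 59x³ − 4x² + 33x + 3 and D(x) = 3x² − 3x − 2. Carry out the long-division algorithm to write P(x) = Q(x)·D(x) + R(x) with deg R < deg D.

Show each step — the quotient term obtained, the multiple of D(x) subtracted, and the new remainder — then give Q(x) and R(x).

Step 1: lead(12x⁵ + 12x⁴ − 59x³ − 4x² + 33x + 3) ÷ lead(D) = 12x⁵ ÷ 3x² = 4x³. Subtract (4x³)·D = 12x⁵ − 12x⁴ − 8x³. Remainder: 24x⁴ − 51x³ − 4x² + 33x + 3.
Step 2: lead(24x⁴ − 51x³ − 4x² + 33x + 3) ÷ lead(D) = 24x⁴ ÷ 3x² = 8x². Subtract (8x²)·D = 24x⁴ − 24x³ − 16x². Remainder: −27x³ + 12x² + 33x + 3.
Step 3: lead(−27x³ + 12x² + 33x + 3) ÷ lead(D) = −27x³ ÷ 3x² = −9x. Subtract (−9x)·D = −27x³ + 27x² + 18x. Remainder: −15x² + 15x + 3.
Step 4: lead(−15x² + 15x + 3) ÷ lead(D) = −15x² ÷ 3x² = −5. Subtract (−5)·D = −15x² + 15x + 10. Remainder: −7.

Q(x) = 4x³ + 8x² − 9x − 5; R(x) = −7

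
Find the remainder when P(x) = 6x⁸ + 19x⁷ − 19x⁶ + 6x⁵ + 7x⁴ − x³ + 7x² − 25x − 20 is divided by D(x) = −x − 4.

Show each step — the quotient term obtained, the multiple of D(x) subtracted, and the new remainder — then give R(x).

Step 1: lead(6x⁸ + 19x⁷ − 19x⁶ + 6x⁵ + 7x⁴ − x³ + 7x² − 25x − 20) ÷ lead(D) = 6x⁸ ÷ −x = −6x⁷. Subtract (−6x⁷)·D = 6x⁸ + 24x⁷. Remainder: −5x⁷ − 19x⁶ + 6x⁵ + 7x⁴ − x³ + 7x² − 25x − 20.
Step 2: lead(−5x⁷ − 19x⁶ + 6x⁵ + 7x⁴ − x³ + 7x² − 25x − 20) ÷ lead(D) = −5x⁷ ÷ −x = 5x⁶. Subtract (5x⁶)·D = −5x⁷ − 20x⁶. Remainder: x⁶ + 6x⁵ + 7x⁴ − x³ + 7x² − 25x − 20.
Step 3: lead(x⁶ + 6x⁵ + 7x⁴ − x³ + 7x² − 25x − 20) ÷ lead(D) = x⁶ ÷ −x = −x⁵. Subtract (−x⁵)·D = x⁶ + 4x⁵. Remainder: 2x⁵ + 7x⁴ − x³ + 7x² − 25x − 20.
Step 4: lead(2x⁵ + 7x⁴ − x³ + 7x² − 25x − 20) ÷ lead(D) = 2x⁵ ÷ −x = −2x⁴. Subtract (−2x⁴)·D = 2x⁵ + 8x⁴. Remainder: −x⁴ − x³ + 7x² − 25x − 20.
Step 5: lead(−x⁴ − x³ + 7x² − 25x − 20) ÷ lead(D) = −x⁴ ÷ −x = x³. Subtract (x³)·D = −x⁴ − 4x³. Remainder: 3x³ + 7x² − 25x − 20.
Step 6: lead(3x³ + 7x² − 25x − 20) ÷ lead(D) = 3x³ ÷ −x = −3x². Subtract (−3x²)·D = 3x³ + 12x². Remainder: −5x² − 25x − 20.
Step 7: lead(−5x² − 25x − 20) ÷ lead(D) = −5x² ÷ −x = 5x. Subtract (5x)·D = −5x² − 20x. Remainder: −5x − 20.
Step 8: lead(−5x − 20) ÷ lead(D) = −5x ÷ −x = 5. Subtract (5)·D = −5x − 20. Remainder: 0.

R(x) = 0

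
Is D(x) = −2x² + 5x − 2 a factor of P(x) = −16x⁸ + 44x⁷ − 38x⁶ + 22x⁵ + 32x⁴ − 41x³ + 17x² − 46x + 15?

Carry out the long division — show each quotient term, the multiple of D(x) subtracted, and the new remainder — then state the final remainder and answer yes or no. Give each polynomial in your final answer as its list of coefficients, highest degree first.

R = [-7, -3], so D(x) is not a factor of P(x). no

Step 1: lead(−16x⁸ + 44x⁷ − 38x⁶ + 22x⁵ + 32x⁴ − 41x³ + 17x² − 46x + 15) ÷ lead(D) = −16x⁸ ÷ −2x² = 8x⁶. Subtract (8x⁶)·D = −16x⁸ + 40x⁷ − 16x⁶. Remainder: 4x⁷ − 22x⁶ + 22x⁵ + 32x⁴ − 41x³ + 17x² − 46x + 15.
Step 2: lead(4x⁷ − 22x⁶ + 22x⁵ + 32x⁴ − 41x³ + 17x² − 46x + 15) ÷ lead(D) = 4x⁷ ÷ −2x² = −2x⁵. Subtract (−2x⁵)·D = 4x⁷ − 10x⁶ + 4x⁵. Remainder: −12x⁶ + 18x⁵ + 32x⁴ − 41x³ + 17x² − 46x + 15.
Step 3: lead(−12x⁶ + 18x⁵ + 32x⁴ − 41x³ + 17x² − 46x + 15) ÷ lead(D) = −12x⁶ ÷ −2x² = 6x⁴. Subtract (6x⁴)·D = −12x⁶ + 30x⁵ − 12x⁴. Remainder: −12x⁵ + 44x⁴ − 41x³ + 17x² − 46x + 15.
Step 4: lead(−12x⁵ + 44x⁴ − 41x³ + 17x² − 46x + 15) ÷ lead(D) = −12x⁵ ÷ −2x² = 6x³. Subtract (6x³)·D = −12x⁵ + 30x⁴ − 12x³. Remainder: 14x⁴ − 29x³ + 17x² − 46x + 15.
Step 5: lead(14x⁴ − 29x³ + 17x² − 46x + 15) ÷ lead(D) = 14x⁴ ÷ −2x² = −7x². Subtract (−7x²)·D = 14x⁴ − 35x³ + 14x². Remainder: 6x³ + 3x² − 46x + 15.
Step 6: lead(6x³ + 3x² − 46x + 15) ÷ lead(D) = 6x³ ÷ −2x² = −3x. Subtract (−3x)·D = 6x³ − 15x² + 6x. Remainder: 18x² − 52x + 15.
Step 7: lead(18x² − 52x + 15) ÷ lead(D) = 18x² ÷ −2x² = −9. Subtract (−9)·D = 18x² − 45x + 18. Remainder: −7x − 3.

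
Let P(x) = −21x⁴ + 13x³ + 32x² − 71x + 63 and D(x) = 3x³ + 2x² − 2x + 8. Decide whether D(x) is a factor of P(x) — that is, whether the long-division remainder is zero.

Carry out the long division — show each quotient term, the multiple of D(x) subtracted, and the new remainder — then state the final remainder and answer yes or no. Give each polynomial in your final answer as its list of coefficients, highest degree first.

R = [3, -9], so D(x) is not a factor of P(x). no

Step 1: lead(−21x⁴ + 13x³ + 32x² − 71x + 63) ÷ lead(D) = −21x⁴ ÷ 3x³ = −7x. Subtract (−7x)·D = −21x⁴ − 14x³ + 14x² − 56x. Remainder: 27x³ + 18x² − 15x + 63.
Step 2: lead(27x³ + 18x² − 15x + 63) ÷ lead(D) = 27x³ ÷ 3x³ = 9. Subtract (9)·D = 27x³ + 18x² − 18x + 72. Remainder: 3x − 9.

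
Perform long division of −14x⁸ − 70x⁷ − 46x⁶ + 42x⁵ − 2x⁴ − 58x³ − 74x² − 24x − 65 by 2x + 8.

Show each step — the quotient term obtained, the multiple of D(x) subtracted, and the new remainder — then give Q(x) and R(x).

Step 1: lead(−14x⁸ − 70x⁷ − 46x⁶ + 42x⁵ − 2x⁴ − 58x³ − 74x² − 24x − 65) ÷ lead(D) = −14x⁸ ÷ 2x = −7x⁷. Subtract (−7x⁷)·D = −14x⁸ − 56x⁷. Remainder: −14x⁷ − 46x⁶ + 42x⁵ − 2x⁴ − 58x³ − 74x² − 24x − 65.
Step 2: lead(−14x⁷ − 46x⁶ + 42x⁵ − 2x⁴ − 58x³ − 74x² − 24x − 65) ÷ lead(D) = −14x⁷ ÷ 2x = −7x⁶. Subtract (−7x⁶)·D = −14x⁷ − 56x⁶. Remainder: 10x⁶ + 42x⁵ − 2x⁴ − 58x³ − 74x² − 24x − 65.
Step 3: lead(10x⁶ + 42x⁵ − 2x⁴ − 58x³ − 74x² − 24x − 65) ÷ lead(D) = 10x⁶ ÷ 2x = 5x⁵. Subtract (5x⁵)·D = 10x⁶ + 40x⁵. Remainder: 2x⁵ − 2x⁴ − 58x³ − 74x² − 24x − 65.
Step 4: lead(2x⁵ − 2x⁴ − 58x³ − 74x² − 24x − 65) ÷ lead(D) = 2x⁵ ÷ 2x = x⁴. Subtract (x⁴)·D = 2x⁵ + 8x⁴. Remainder: −10x⁴ − 58x³ − 74x² − 24x − 65.
Step 5: lead(−10x⁴ − 58x³ − 74x² − 24x − 65) ÷ lead(D) = −10x⁴ ÷ 2x = −5x³. Subtract (−5x³)·D = −10x⁴ − 40x³. Remainder: −18x³ − 74x² − 24x − 65.
Step 6: lead(−18x³ − 74x² − 24x − 65) ÷ lead(D) = −18x³ ÷ 2x = −9x². Subtract (−9x²)·D = −18x³ − 72x². Remainder: −2x² − 24x − 65.
Step 7: lead(−2x² − 24x − 65) ÷ lead(D) = −2x² ÷ 2x = −x. Subtract (−x)·D = −2x² − 8x. Remainder: −16x − 65.
Step 8: lead(−16x − 65) ÷ lead(D) = −16x ÷ 2x = −8. Subtract (−8)·D = −16x − 64. Remainder: −1.

Q(x) = −7x⁷ − 7x⁶ + 5x⁵ + x⁴ − 5x³ − 9x² − x − 8; R(x) = −1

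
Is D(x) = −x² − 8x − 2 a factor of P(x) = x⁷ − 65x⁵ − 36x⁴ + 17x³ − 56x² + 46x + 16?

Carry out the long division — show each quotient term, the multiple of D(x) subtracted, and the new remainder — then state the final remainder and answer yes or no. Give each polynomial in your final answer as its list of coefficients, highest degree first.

Step 1: lead(x⁷ − 65x⁵ − 36x⁴ + 17x³ − 56x² + 46x + 16) ÷ lead(D) = x⁷ ÷ −x² = −x⁵. Subtract (−x⁵)·D = x⁷ + 8x⁶ + 2x⁵. Remainder: −8x⁶ − 67x⁵ − 36x⁴ + 17x³ − 56x² + 46x + 16.
Step 2: lead(−8x⁶ − 67x⁵ − 36x⁴ + 17x³ − 56x² + 46x + 16) ÷ lead(D) = −8x⁶ ÷ −x² = 8x⁴. Subtract (8x⁴)·D = −8x⁶ − 64x⁵ − 16x⁴. Remainder: −3x⁵ − 20x⁴ + 17x³ − 56x² + 46x + 16.
Step 3: lead(−3x⁵ − 20x⁴ + 17x³ − 56x² + 46x + 16) ÷ lead(D) = −3x⁵ ÷ −x² = 3x³. Subtract (3x³)·D = −3x⁵ − 24x⁴ − 6x³. Remainder: 4x⁴ + 23x³ − 56x² + 46x + 16.
Step 4: lead(4x⁴ + 23x³ − 56x² + 46x + 16) ÷ lead(D) = 4x⁴ ÷ −x² = −4x². Subtract (−4x²)·D = 4x⁴ + 32x³ + 8x². Remainder: −9x³ − 64x² + 46x + 16.
Step 5: lead(−9x³ − 64x² + 46x + 16) ÷ lead(D) = −9x³ ÷ −x² = 9x. Subtract (9x)·D = −9x³ − 72x² − 18x. Remainder: 8x² + 64x + 16.
Step 6: lead(8x² + 64x + 16) ÷ lead(D) = 8x² ÷ −x² = −8. Subtract (−8)·D = 8x² + 64x + 16. Remainder: 0.

R = [0], so D(x) is a factor of P(x). yes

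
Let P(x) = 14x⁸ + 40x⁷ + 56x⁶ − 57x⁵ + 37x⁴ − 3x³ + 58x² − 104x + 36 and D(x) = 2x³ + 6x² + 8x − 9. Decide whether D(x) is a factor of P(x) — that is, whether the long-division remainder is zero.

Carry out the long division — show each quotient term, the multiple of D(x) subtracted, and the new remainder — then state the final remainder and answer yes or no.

Step 1: lead(14x⁸ + 40x⁷ + 56x⁶ − 57x⁵ + 37x⁴ − 3x³ + 58x² − 104x + 36) ÷ lead(D) = 14x⁸ ÷ 2x³ = 7x⁵. Subtract (7x⁵)·D = 14x⁸ + 42x⁷ + 56x⁶ − 63x⁵. Remainder: −2x⁷ + 6x⁵ + 37x⁴ − 3x³ + 58x² − 104x + 36.
Step 2: lead(−2x⁷ + 6x⁵ + 37x⁴ − 3x³ + 58x² − 104x + 36) ÷ lead(D) = −2x⁷ ÷ 2x³ = −x⁴. Subtract (−x⁴)·D = −2x⁷ − 6x⁶ − 8x⁵ + 9x⁴. Remainder: 6x⁶ + 14x⁵ + 28x⁴ − 3x³ + 58x² − 104x + 36.
Step 3: lead(6x⁶ + 14x⁵ + 28x⁴ − 3x³ + 58x² − 104x + 36) ÷ lead(D) = 6x⁶ ÷ 2x³ = 3x³. Subtract (3x³)·D = 6x⁶ + 18x⁵ + 24x⁴ − 27x³. Remainder: −4x⁵ + 4x⁴ + 24x³ + 58x² − 104x + 36.
Step 4: lead(−4x⁵ + 4x⁴ + 24x³ + 58x² − 104x + 36) ÷ lead(D) = −4x⁵ ÷ 2x³ = −2x². Subtract (−2x²)·D = −4x⁵ − 12x⁴ − 16x³ + 18x². Remainder: 16x⁴ + 40x³ + 40x² − 104x + 36.
Step 5: lead(16x⁴ + 40x³ + 40x² − 104x + 36) ÷ lead(D) = 16x⁴ ÷ 2x³ = 8x. Subtract (8x)·D = 16x⁴ + 48x³ + 64x² − 72x. Remainder: −8x³ − 24x² − 32x + 36.
Step 6: lead(−8x³ − 24x² − 32x + 36) ÷ lead(D) = −8x³ ÷ 2x³ = −4. Subtract (−4)·D = −8x³ − 24x² − 32x + 36. Remainder: 0.

R(x) = 0, so D(x) is a factor of P(x). yes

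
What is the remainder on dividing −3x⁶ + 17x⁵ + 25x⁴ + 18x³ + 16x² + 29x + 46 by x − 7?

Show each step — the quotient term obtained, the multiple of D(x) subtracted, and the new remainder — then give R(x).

Step 1: lead(−3x⁶ + 17x⁵ + 25x⁴ + 18x³ + 16x² + 29x + 46) ÷ lead(D) = −3x⁶ ÷ x = −3x⁵. Subtract (−3x⁵)·D = −3x⁶ + 21x⁵. Remainder: −4x⁵ + 25x⁴ + 18x³ + 16x² + 29x + 46.
Step 2: lead(−4x⁵ + 25x⁴ + 18x³ + 16x² + 29x + 46) ÷ lead(D) = −4x⁵ ÷ x = −4x⁴. Subtract (−4x⁴)·D = −4x⁵ + 28x⁴. Remainder: −3x⁴ + 18x³ + 16x² + 29x + 46.
Step 3: lead(−3x⁴ + 18x³ + 16x² + 29x + 46) ÷ lead(D) = −3x⁴ ÷ x = −3x³. Subtract (−3x³)·D = −3x⁴ + 21x³. Remainder: −3x³ + 16x² + 29x + 46.
Step 4: lead(−3x³ + 16x² + 29x + 46) ÷ lead(D) = −3x³ ÷ x = −3x². Subtract (−3x²)·D = −3x³ + 21x². Remainder: −5x² + 29x + 46.
Step 5: lead(−5x² + 29x + 46) ÷ lead(D) = −5x² ÷ x = −5x. Subtract (−5x)·D = −5x² + 35x. Remainder: −6x + 46.
Step 6: lead(−6x + 46) ÷ lead(D) = −6x ÷ x = −6. Subtract (−6)·D = −6x + 42. Remainder: 4.

R(x) = 4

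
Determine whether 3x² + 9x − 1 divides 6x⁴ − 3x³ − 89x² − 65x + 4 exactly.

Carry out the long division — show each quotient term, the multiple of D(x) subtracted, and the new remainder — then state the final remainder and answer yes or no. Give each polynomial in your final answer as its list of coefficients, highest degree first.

R = [-4], so D(x) is not a factor of P(x). no

Step 1: lead(6x⁴ − 3x³ − 89x² − 65x + 4) ÷ lead(D) = 6x⁴ ÷ 3x² = 2x². Subtract (2x²)·D = 6x⁴ + 18x³ − 2x². Remainder: −21x³ − 87x² − 65x + 4.
Step 2: lead(−21x³ − 87x² − 65x + 4) ÷ lead(D) = −21x³ ÷ 3x² = −7x. Subtract (−7x)·D = −21x³ − 63x² + 7x. Remainder: −24x² − 72x + 4.
Step 3: lead(−24x² − 72x + 4) ÷ lead(D) = −24x² ÷ 3x² = −8. Subtract (−8)·D = −24x² − 72x + 8. Remainder: −4.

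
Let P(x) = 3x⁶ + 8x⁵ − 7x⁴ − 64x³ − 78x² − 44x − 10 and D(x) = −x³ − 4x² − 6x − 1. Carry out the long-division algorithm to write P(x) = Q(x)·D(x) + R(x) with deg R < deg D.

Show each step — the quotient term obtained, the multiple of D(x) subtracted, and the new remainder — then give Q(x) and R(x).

Step 1: lead(3x⁶ + 8x⁵ − 7x⁴ − 64x³ − 78x² − 44x − 10) ÷ lead(D) = 3x⁶ ÷ −x³ = −3x³. Subtract (−3x³)·D = 3x⁶ + 12x⁵ + 18x⁴ + 3x³. Remainder: −4x⁵ − 25x⁴ − 67x³ − 78x² − 44x − 10.
Step 2: lead(−4x⁵ − 25x⁴ − 67x³ − 78x² − 44x − 10) ÷ lead(D) = −4x⁵ ÷ −x³ = 4x². Subtract (4x²)·D = −4x⁵ − 16x⁴ − 24x³ − 4x². Remainder: −9x⁴ − 43x³ − 74x² − 44x − 10.
Step 3: lead(−9x⁴ − 43x³ − 74x² − 44x − 10) ÷ lead(D) = −9x⁴ ÷ −x³ = 9x. Subtract (9x)·D = −9x⁴ − 36x³ − 54x² − 9x. Remainder: −7x³ − 20x² − 35x − 10.
Step 4: lead(−7x³ − 20x² − 35x − 10) ÷ lead(D) = −7x³ ÷ −x³ = 7. Subtract (7)·D = −7x³ − 28x² − 42x − 7. Remainder: 8x² + 7x − 3.

Q(x) = −3x³ + 4x² + 9x + 7; R(x) = 8x² + 7x − 3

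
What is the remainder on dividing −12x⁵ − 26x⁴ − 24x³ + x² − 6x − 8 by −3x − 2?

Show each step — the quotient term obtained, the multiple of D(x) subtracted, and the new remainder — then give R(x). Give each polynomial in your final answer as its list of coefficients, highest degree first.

Step 1: lead(−12x⁵ − 26x⁴ − 24x³ + x² − 6x − 8) ÷ lead(D) = −12x⁵ ÷ −3x = 4x⁴. Subtract (4x⁴)·D = −12x⁵ − 8x⁴. Remainder: −18x⁴ − 24x³ + x² − 6x − 8.
Step 2: lead(−18x⁴ − 24x³ + x² − 6x − 8) ÷ lead(D) = −18x⁴ ÷ −3x = 6x³. Subtract (6x³)·D = −18x⁴ − 12x³. Remainder: −12x³ + x² − 6x − 8.
Step 3: lead(−12x³ + x² − 6x − 8) ÷ lead(D) = −12x³ ÷ −3x = 4x². Subtract (4x²)·D = −12x³ − 8x². Remainder: 9x² − 6x − 8.
Step 4: lead(9x² − 6x − 8) ÷ lead(D) = 9x² ÷ −3x = −3x. Subtract (−3x)·D = 9x² + 6x. Remainder: −12x − 8.
Step 5: lead(−12x − 8) ÷ lead(D) = −12x ÷ −3x = 4. Subtract (4)·D = −12x − 8. Remainder: 0.

R = [0]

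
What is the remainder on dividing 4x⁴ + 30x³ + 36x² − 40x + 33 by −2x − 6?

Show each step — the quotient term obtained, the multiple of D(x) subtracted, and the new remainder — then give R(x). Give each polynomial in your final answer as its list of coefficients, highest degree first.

R = [-9]

Step 1: lead(4x⁴ + 30x³ + 36x² − 40x + 33) ÷ lead(D) = 4x⁴ ÷ −2x = −2x³. Subtract (−2x³)·D = 4x⁴ + 12x³. Remainder: 18x³ + 36x² − 40x + 33.
Step 2: lead(18x³ + 36x² − 40x + 33) ÷ lead(D) = 18x³ ÷ −2x = −9x². Subtract (−9x²)·D = 18x³ + 54x². Remainder: −18x² − 40x + 33.
Step 3: lead(−18x² − 40x + 33) ÷ lead(D) = −18x² ÷ −2x = 9x. Subtract (9x)·D = −18x² − 54x. Remainder: 14x + 33.
Step 4: lead(14x + 33) ÷ lead(D) = 14x ÷ −2x = −7. Subtract (−7)·D = 14x + 42. Remainder: −9.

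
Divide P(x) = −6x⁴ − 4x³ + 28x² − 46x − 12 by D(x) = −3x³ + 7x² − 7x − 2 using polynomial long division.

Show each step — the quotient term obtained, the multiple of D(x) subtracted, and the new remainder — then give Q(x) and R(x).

Step 1: lead(−6x⁴ − 4x³ + 28x² − 46x − 12) ÷ lead(D) = −6x⁴ ÷ −3x³ = 2x. Subtract (2x)·D = −6x⁴ + 14x³ − 14x² − 4x. Remainder: −18x³ + 42x² − 42x − 12.
Step 2: lead(−18x³ + 42x² − 42x − 12) ÷ lead(D) = −18x³ ÷ −3x³ = 6. Subtract (6)·D = −18x³ + 42x² − 42x − 12. Remainder: 0.

Q(x) = 2x + 6; R(x) = 0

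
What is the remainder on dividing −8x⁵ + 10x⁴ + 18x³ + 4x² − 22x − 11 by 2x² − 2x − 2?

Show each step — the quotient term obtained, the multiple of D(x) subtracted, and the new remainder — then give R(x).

Step 1: lead(−8x⁵ + 10x⁴ + 18x³ + 4x² − 22x − 11) ÷ lead(D) = −8x⁵ ÷ 2x² = −4x³. Subtract (−4x³)·D = −8x⁵ + 8x⁴ + 8x³. Remainder: 2x⁴ + 10x³ + 4x² − 22x − 11.
Step 2: lead(2x⁴ + 10x³ + 4x² − 22x − 11) ÷ lead(D) = 2x⁴ ÷ 2x² = x². Subtract (x²)·D = 2x⁴ − 2x³ − 2x². Remainder: 12x³ + 6x² − 22x − 11.
Step 3: lead(12x³ + 6x² − 22x − 11) ÷ lead(D) = 12x³ ÷ 2x² = 6x. Subtract (6x)·D = 12x³ − 12x² − 12x. Remainder: 18x² − 10x − 11.
Step 4: lead(18x² − 10x − 11) ÷ lead(D) = 18x² ÷ 2x² = 9. Subtract (9)·D = 18x² − 18x − 18. Remainder: 8x + 7.

R(x) = 8x + 7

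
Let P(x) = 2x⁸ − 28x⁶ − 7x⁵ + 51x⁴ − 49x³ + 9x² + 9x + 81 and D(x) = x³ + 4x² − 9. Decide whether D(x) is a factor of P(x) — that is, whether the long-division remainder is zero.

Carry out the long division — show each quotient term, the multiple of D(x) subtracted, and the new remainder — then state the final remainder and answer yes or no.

R(x) = 0, so D(x) is a factor of P(x). yes

Step 1: lead(2x⁸ − 28x⁶ − 7x⁵ + 51x⁴ − 49x³ + 9x² + 9x + 81) ÷ lead(D) = 2x⁸ ÷ x³ = 2x⁵. Subtract (2x⁵)·D = 2x⁸ + 8x⁷ − 18x⁵. Remainder: −8x⁷ − 28x⁶ + 11x⁵ + 51x⁴ − 49x³ + 9x² + 9x + 81.
Step 2: lead(−8x⁷ − 28x⁶ + 11x⁵ + 51x⁴ − 49x³ + 9x² + 9x + 81) ÷ lead(D) = −8x⁷ ÷ x³ = −8x⁴. Subtract (−8x⁴)·D = −8x⁷ − 32x⁶ + 72x⁴. Remainder: 4x⁶ + 11x⁵ − 21x⁴ − 49x³ + 9x² + 9x + 81.
Step 3: lead(4x⁶ + 11x⁵ − 21x⁴ − 49x³ + 9x² + 9x + 81) ÷ lead(D) = 4x⁶ ÷ x³ = 4x³. Subtract (4x³)·D = 4x⁶ + 16x⁵ − 36x³. Remainder: −5x⁵ − 21x⁴ − 13x³ + 9x² + 9x + 81.
Step 4: lead(−5x⁵ − 21x⁴ − 13x³ + 9x² + 9x + 81) ÷ lead(D) = −5x⁵ ÷ x³ = −5x². Subtract (−5x²)·D = −5x⁵ − 20x⁴ + 45x². Remainder: −x⁴ − 13x³ − 36x² + 9x + 81.
Step 5: lead(−x⁴ − 13x³ − 36x² + 9x + 81) ÷ lead(D) = −x⁴ ÷ x³ = −x. Subtract (−x)·D = −x⁴ − 4x³ + 9x. Remainder: −9x³ − 36x² + 81.
Step 6: lead(−9x³ − 36x² + 81) ÷ lead(D) = −9x³ ÷ x³ = −9. Subtract (−9)·D = −9x³ − 36x² + 81. Remainder: 0.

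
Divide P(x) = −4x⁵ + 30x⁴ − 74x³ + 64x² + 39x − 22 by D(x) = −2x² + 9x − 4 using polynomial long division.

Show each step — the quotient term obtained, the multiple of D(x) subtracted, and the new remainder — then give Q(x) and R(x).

Q(x) = 2x³ − 6x² + 6x + 7; R(x) = 6

Step 1: lead(−4x⁵ + 30x⁴ − 74x³ + 64x² + 39x − 22) ÷ lead(D) = −4x⁵ ÷ −2x² = 2x³. Subtract (2x³)·D = −4x⁵ + 18x⁴ − 8x³. Remainder: 12x⁴ − 66x³ + 64x² + 39x − 22.
Step 2: lead(12x⁴ − 66x³ + 64x² + 39x − 22) ÷ lead(D) = 12x⁴ ÷ −2x² = −6x². Subtract (−6x²)·D = 12x⁴ − 54x³ + 24x². Remainder: −12x³ + 40x² + 39x − 22.
Step 3: lead(−12x³ + 40x² + 39x − 22) ÷ lead(D) = −12x³ ÷ −2x² = 6x. Subtract (6x)·D = −12x³ + 54x² − 24x. Remainder: −14x² + 63x − 22.
Step 4: lead(−14x² + 63x − 22) ÷ lead(D) = −14x² ÷ −2x² = 7. Subtract (7)·D = −14x² + 63x − 28. Remainder: 6.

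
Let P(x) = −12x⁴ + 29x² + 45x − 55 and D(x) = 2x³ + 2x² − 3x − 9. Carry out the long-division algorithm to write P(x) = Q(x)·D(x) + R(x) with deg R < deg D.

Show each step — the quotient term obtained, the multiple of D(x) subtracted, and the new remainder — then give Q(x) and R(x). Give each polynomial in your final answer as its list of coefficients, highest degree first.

Step 1: lead(−12x⁴ + 29x² + 45x − 55) ÷ lead(D) = −12x⁴ ÷ 2x³ = −6x. Subtract (−6x)·D = −12x⁴ − 12x³ + 18x² + 54x. Remainder: 12x³ + 11x² − 9x − 55.
Step 2: lead(12x³ + 11x² − 9x − 55) ÷ lead(D) = 12x³ ÷ 2x³ = 6. Subtract (6)·D = 12x³ + 12x² − 18x − 54. Remainder: −x² + 9x − 1.

Q = [-6, 6]; R = [-1, 9, -1]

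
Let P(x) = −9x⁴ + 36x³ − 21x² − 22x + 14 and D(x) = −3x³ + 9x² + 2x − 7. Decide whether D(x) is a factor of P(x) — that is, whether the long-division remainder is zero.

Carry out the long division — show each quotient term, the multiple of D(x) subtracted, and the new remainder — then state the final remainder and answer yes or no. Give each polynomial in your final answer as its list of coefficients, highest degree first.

R = [5, -7], so D(x) is not a factor of P(x). no

Step 1: lead(−9x⁴ + 36x³ − 21x² − 22x + 14) ÷ lead(D) = −9x⁴ ÷ −3x³ = 3x. Subtract (3x)·D = −9x⁴ + 27x³ + 6x² − 21x. Remainder: 9x³ − 27x² − x + 14.
Step 2: lead(9x³ − 27x² − x + 14) ÷ lead(D) = 9x³ ÷ −3x³ = −3. Subtract (−3)·D = 9x³ − 27x² − 6x + 21. Remainder: 5x − 7.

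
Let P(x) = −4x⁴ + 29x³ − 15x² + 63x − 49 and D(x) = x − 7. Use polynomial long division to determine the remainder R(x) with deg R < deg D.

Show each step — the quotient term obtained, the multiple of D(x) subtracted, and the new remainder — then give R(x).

R(x) = 0

Step 1: lead(−4x⁴ + 29x³ − 15x² + 63x − 49) ÷ lead(D) = −4x⁴ ÷ x = −4x³. Subtract (−4x³)·D = −4x⁴ + 28x³. Remainder: x³ − 15x² + 63x − 49.
Step 2: lead(x³ − 15x² + 63x − 49) ÷ lead(D) = x³ ÷ x = x². Subtract (x²)·D = x³ − 7x². Remainder: −8x² + 63x − 49.
Step 3: lead(−8x² + 63x − 49) ÷ lead(D) = −8x² ÷ x = −8x. Subtract (−8x)·D = −8x² + 56x. Remainder: 7x − 49.
Step 4: lead(7x − 49) ÷ lead(D) = 7x ÷ x = 7. Subtract (7)·D = 7x − 49. Remainder: 0.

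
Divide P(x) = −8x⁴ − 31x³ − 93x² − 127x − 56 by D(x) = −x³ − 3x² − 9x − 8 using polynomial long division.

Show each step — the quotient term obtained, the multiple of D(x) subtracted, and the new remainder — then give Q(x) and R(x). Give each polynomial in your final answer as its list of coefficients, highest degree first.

Step 1: lead(−8x⁴ − 31x³ − 93x² − 127x − 56) ÷ lead(D) = −8x⁴ ÷ −x³ = 8x. Subtract (8x)·D = −8x⁴ − 24x³ − 72x² − 64x. Remainder: −7x³ − 21x² − 63x − 56.
Step 2: lead(−7x³ − 21x² − 63x − 56) ÷ lead(D) = −7x³ ÷ −x³ = 7. Subtract (7)·D = −7x³ − 21x² − 63x − 56. Remainder: 0.

Q = [8, 7]; R = [0]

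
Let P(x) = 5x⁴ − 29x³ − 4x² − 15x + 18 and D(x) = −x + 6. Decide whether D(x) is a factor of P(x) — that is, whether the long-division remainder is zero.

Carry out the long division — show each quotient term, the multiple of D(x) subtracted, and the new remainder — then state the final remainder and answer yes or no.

Step 1: lead(5x⁴ − 29x³ − 4x² − 15x + 18) ÷ lead(D) = 5x⁴ ÷ −x = −5x³. Subtract (−5x³)·D = 5x⁴ − 30x³. Remainder: x³ − 4x² − 15x + 18.
Step 2: lead(x³ − 4x² − 15x + 18) ÷ lead(D) = x³ ÷ −x = −x². Subtract (−x²)·D = x³ − 6x². Remainder: 2x² − 15x + 18.
Step 3: lead(2x² − 15x + 18) ÷ lead(D) = 2x² ÷ −x = −2x. Subtract (−2x)·D = 2x² − 12x. Remainder: −3x + 18.
Step 4: lead(−3x + 18) ÷ lead(D) = −3x ÷ −x = 3. Subtract (3)·D = −3x + 18. Remainder: 0.

R(x) = 0, so D(x) is a factor of P(x). yes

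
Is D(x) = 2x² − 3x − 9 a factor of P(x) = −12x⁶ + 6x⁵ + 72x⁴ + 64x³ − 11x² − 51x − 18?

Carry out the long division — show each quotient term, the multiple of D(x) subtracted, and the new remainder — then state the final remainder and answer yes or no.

Step 1: lead(−12x⁶ + 6x⁵ + 72x⁴ + 64x³ − 11x² − 51x − 18) ÷ lead(D) = −12x⁶ ÷ 2x² = −6x⁴. Subtract (−6x⁴)·D = −12x⁶ + 18x⁵ + 54x⁴. Remainder: −12x⁵ + 18x⁴ + 64x³ − 11x² − 51x − 18.
Step 2: lead(−12x⁵ + 18x⁴ + 64x³ − 11x² − 51x − 18) ÷ lead(D) = −12x⁵ ÷ 2x² = −6x³. Subtract (−6x³)·D = −12x⁵ + 18x⁴ + 54x³. Remainder: 10x³ − 11x² − 51x − 18.
Step 3: lead(10x³ − 11x² − 51x − 18) ÷ lead(D) = 10x³ ÷ 2x² = 5x. Subtract (5x)·D = 10x³ − 15x² − 45x. Remainder: 4x² − 6x − 18.
Step 4: lead(4x² − 6x − 18) ÷ lead(D) = 4x² ÷ 2x² = 2. Subtract (2)·D = 4x² − 6x − 18. Remainder: 0.

R(x) = 0, so D(x) is a factor of P(x). yes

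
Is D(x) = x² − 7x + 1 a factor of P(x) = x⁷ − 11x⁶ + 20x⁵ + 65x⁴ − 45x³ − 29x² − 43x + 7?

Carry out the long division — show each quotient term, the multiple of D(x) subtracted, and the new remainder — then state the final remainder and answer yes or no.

Step 1: lead(x⁷ − 11x⁶ + 20x⁵ + 65x⁴ − 45x³ − 29x² − 43x + 7) ÷ lead(D) = x⁷ ÷ x² = x⁵. Subtract (x⁵)·D = x⁷ − 7x⁶ + x⁵. Remainder: −4x⁶ + 19x⁵ + 65x⁴ − 45x³ − 29x² − 43x + 7.
Step 2: lead(−4x⁶ + 19x⁵ + 65x⁴ − 45x³ − 29x² − 43x + 7) ÷ lead(D) = −4x⁶ ÷ x² = −4x⁴. Subtract (−4x⁴)·D = −4x⁶ + 28x⁵ − 4x⁴. Remainder: −9x⁵ + 69x⁴ − 45x³ − 29x² − 43x + 7.
Step 3: lead(−9x⁵ + 69x⁴ − 45x³ − 29x² − 43x + 7) ÷ lead(D) = −9x⁵ ÷ x² = −9x³. Subtract (−9x³)·D = −9x⁵ + 63x⁴ − 9x³. Remainder: 6x⁴ − 36x³ − 29x² − 43x + 7.
Step 4: lead(6x⁴ − 36x³ − 29x² − 43x + 7) ÷ lead(D) = 6x⁴ ÷ x² = 6x². Subtract (6x²)·D = 6x⁴ − 42x³ + 6x². Remainder: 6x³ − 35x² − 43x + 7.
Step 5: lead(6x³ − 35x² − 43x + 7) ÷ lead(D) = 6x³ ÷ x² = 6x. Subtract (6x)·D = 6x³ − 42x² + 6x. Remainder: 7x² − 49x + 7.
Step 6: lead(7x² − 49x + 7) ÷ lead(D) = 7x² ÷ x² = 7. Subtract (7)·D = 7x² − 49x + 7. Remainder: 0.

R(x) = 0, so D(x) is a factor of P(x). yes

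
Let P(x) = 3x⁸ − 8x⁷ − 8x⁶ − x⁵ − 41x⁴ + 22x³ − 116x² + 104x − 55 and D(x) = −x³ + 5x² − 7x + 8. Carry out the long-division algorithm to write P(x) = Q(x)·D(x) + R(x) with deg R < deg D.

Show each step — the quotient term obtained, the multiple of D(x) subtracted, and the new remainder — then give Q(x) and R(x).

Q(x) = −3x⁵ − 7x⁴ − 6x³ − 4x² + 7x − 7; R(x) = −x + 1

Step 1: lead(3x⁸ − 8x⁷ − 8x⁶ − x⁵ − 41x⁴ + 22x³ − 116x² + 104x − 55) ÷ lead(D) = 3x⁸ ÷ −x³ = −3x⁵. Subtract (−3x⁵)·D = 3x⁸ − 15x⁷ + 21x⁶ − 24x⁵. Remainder: 7x⁷ − 29x⁶ + 23x⁵ − 41x⁴ + 22x³ − 116x² + 104x − 55.
Step 2: lead(7x⁷ − 29x⁶ + 23x⁵ − 41x⁴ + 22x³ − 116x² + 104x − 55) ÷ lead(D) = 7x⁷ ÷ −x³ = −7x⁴. Subtract (−7x⁴)·D = 7x⁷ − 35x⁶ + 49x⁵ − 56x⁴. Remainder: 6x⁶ − 26x⁵ + 15x⁴ + 22x³ − 116x² + 104x − 55.
Step 3: lead(6x⁶ − 26x⁵ + 15x⁴ + 22x³ − 116x² + 104x − 55) ÷ lead(D) = 6x⁶ ÷ −x³ = −6x³. Subtract (−6x³)·D = 6x⁶ − 30x⁵ + 42x⁴ − 48x³. Remainder: 4x⁵ − 27x⁴ + 70x³ − 116x² + 104x − 55.
Step 4: lead(4x⁵ − 27x⁴ + 70x³ − 116x² + 104x − 55) ÷ lead(D) = 4x⁵ ÷ −x³ = −4x². Subtract (−4x²)·D = 4x⁵ − 20x⁴ + 28x³ − 32x². Remainder: −7x⁴ + 42x³ − 84x² + 104x − 55.
Step 5: lead(−7x⁴ + 42x³ − 84x² + 104x − 55) ÷ lead(D) = −7x⁴ ÷ −x³ = 7x. Subtract (7x)·D = −7x⁴ + 35x³ − 49x² + 56x. Remainder: 7x³ − 35x² + 48x − 55.
Step 6: lead(7x³ − 35x² + 48x − 55) ÷ lead(D) = 7x³ ÷ −x³ = −7. Subtract (−7)·D = 7x³ − 35x² + 49x − 56. Remainder: −x + 1.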